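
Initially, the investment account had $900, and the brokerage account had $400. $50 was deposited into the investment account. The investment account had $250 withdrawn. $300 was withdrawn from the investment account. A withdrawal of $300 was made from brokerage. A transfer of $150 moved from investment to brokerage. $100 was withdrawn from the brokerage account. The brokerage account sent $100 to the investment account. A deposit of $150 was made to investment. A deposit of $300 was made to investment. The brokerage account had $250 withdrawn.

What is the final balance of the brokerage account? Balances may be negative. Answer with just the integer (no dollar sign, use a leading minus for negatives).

Answer: -200

Derivation:
Tracking account balances step by step:
Start: investment=900, brokerage=400
Event 1 (deposit 50 to investment): investment: 900 + 50 = 950. Balances: investment=950, brokerage=400
Event 2 (withdraw 250 from investment): investment: 950 - 250 = 700. Balances: investment=700, brokerage=400
Event 3 (withdraw 300 from investment): investment: 700 - 300 = 400. Balances: investment=400, brokerage=400
Event 4 (withdraw 300 from brokerage): brokerage: 400 - 300 = 100. Balances: investment=400, brokerage=100
Event 5 (transfer 150 investment -> brokerage): investment: 400 - 150 = 250, brokerage: 100 + 150 = 250. Balances: investment=250, brokerage=250
Event 6 (withdraw 100 from brokerage): brokerage: 250 - 100 = 150. Balances: investment=250, brokerage=150
Event 7 (transfer 100 brokerage -> investment): brokerage: 150 - 100 = 50, investment: 250 + 100 = 350. Balances: investment=350, brokerage=50
Event 8 (deposit 150 to investment): investment: 350 + 150 = 500. Balances: investment=500, brokerage=50
Event 9 (deposit 300 to investment): investment: 500 + 300 = 800. Balances: investment=800, brokerage=50
Event 10 (withdraw 250 from brokerage): brokerage: 50 - 250 = -200. Balances: investment=800, brokerage=-200

Final balance of brokerage: -200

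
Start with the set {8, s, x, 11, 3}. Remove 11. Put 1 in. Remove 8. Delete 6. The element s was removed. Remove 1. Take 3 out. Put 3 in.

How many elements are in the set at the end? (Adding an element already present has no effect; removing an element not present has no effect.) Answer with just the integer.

Answer: 2

Derivation:
Tracking the set through each operation:
Start: {11, 3, 8, s, x}
Event 1 (remove 11): removed. Set: {3, 8, s, x}
Event 2 (add 1): added. Set: {1, 3, 8, s, x}
Event 3 (remove 8): removed. Set: {1, 3, s, x}
Event 4 (remove 6): not present, no change. Set: {1, 3, s, x}
Event 5 (remove s): removed. Set: {1, 3, x}
Event 6 (remove 1): removed. Set: {3, x}
Event 7 (remove 3): removed. Set: {x}
Event 8 (add 3): added. Set: {3, x}

Final set: {3, x} (size 2)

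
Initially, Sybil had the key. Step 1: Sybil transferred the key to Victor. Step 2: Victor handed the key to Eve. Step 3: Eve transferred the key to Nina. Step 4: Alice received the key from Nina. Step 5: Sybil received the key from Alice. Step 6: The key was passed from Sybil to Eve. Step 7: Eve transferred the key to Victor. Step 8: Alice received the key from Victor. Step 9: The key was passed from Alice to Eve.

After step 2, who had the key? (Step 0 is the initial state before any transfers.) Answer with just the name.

Answer: Eve

Derivation:
Tracking the key holder through step 2:
After step 0 (start): Sybil
After step 1: Victor
After step 2: Eve

At step 2, the holder is Eve.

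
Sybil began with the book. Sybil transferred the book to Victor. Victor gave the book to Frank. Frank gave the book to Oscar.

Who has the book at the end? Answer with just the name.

Tracking the book through each event:
Start: Sybil has the book.
After event 1: Victor has the book.
After event 2: Frank has the book.
After event 3: Oscar has the book.

Answer: Oscar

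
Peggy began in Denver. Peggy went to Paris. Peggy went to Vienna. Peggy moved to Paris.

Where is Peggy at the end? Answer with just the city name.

Answer: Paris

Derivation:
Tracking Peggy's location:
Start: Peggy is in Denver.
After move 1: Denver -> Paris. Peggy is in Paris.
After move 2: Paris -> Vienna. Peggy is in Vienna.
After move 3: Vienna -> Paris. Peggy is in Paris.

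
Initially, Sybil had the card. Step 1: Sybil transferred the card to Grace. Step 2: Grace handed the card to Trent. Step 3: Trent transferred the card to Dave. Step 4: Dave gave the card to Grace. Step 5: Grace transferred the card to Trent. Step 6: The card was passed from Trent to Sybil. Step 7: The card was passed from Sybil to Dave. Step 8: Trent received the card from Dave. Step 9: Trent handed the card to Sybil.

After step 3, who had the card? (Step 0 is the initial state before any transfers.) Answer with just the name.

Answer: Dave

Derivation:
Tracking the card holder through step 3:
After step 0 (start): Sybil
After step 1: Grace
After step 2: Trent
After step 3: Dave

At step 3, the holder is Dave.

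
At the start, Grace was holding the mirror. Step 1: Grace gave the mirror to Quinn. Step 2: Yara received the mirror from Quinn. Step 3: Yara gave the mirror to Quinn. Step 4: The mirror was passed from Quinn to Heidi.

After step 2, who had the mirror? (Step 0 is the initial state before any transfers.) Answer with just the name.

Tracking the mirror holder through step 2:
After step 0 (start): Grace
After step 1: Quinn
After step 2: Yara

At step 2, the holder is Yara.

Answer: Yara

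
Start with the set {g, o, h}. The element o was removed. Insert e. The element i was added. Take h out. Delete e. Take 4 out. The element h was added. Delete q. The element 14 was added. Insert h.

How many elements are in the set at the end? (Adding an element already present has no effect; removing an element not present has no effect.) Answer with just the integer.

Tracking the set through each operation:
Start: {g, h, o}
Event 1 (remove o): removed. Set: {g, h}
Event 2 (add e): added. Set: {e, g, h}
Event 3 (add i): added. Set: {e, g, h, i}
Event 4 (remove h): removed. Set: {e, g, i}
Event 5 (remove e): removed. Set: {g, i}
Event 6 (remove 4): not present, no change. Set: {g, i}
Event 7 (add h): added. Set: {g, h, i}
Event 8 (remove q): not present, no change. Set: {g, h, i}
Event 9 (add 14): added. Set: {14, g, h, i}
Event 10 (add h): already present, no change. Set: {14, g, h, i}

Final set: {14, g, h, i} (size 4)

Answer: 4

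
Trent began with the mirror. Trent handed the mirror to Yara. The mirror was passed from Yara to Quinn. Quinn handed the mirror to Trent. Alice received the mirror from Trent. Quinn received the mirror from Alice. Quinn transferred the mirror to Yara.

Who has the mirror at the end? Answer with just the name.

Answer: Yara

Derivation:
Tracking the mirror through each event:
Start: Trent has the mirror.
After event 1: Yara has the mirror.
After event 2: Quinn has the mirror.
After event 3: Trent has the mirror.
After event 4: Alice has the mirror.
After event 5: Quinn has the mirror.
After event 6: Yara has the mirror.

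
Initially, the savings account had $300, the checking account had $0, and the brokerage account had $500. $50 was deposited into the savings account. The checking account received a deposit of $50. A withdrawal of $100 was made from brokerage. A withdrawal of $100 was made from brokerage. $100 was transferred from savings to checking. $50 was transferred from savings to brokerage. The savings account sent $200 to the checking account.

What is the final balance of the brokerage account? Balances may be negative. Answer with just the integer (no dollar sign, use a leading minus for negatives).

Answer: 350

Derivation:
Tracking account balances step by step:
Start: savings=300, checking=0, brokerage=500
Event 1 (deposit 50 to savings): savings: 300 + 50 = 350. Balances: savings=350, checking=0, brokerage=500
Event 2 (deposit 50 to checking): checking: 0 + 50 = 50. Balances: savings=350, checking=50, brokerage=500
Event 3 (withdraw 100 from brokerage): brokerage: 500 - 100 = 400. Balances: savings=350, checking=50, brokerage=400
Event 4 (withdraw 100 from brokerage): brokerage: 400 - 100 = 300. Balances: savings=350, checking=50, brokerage=300
Event 5 (transfer 100 savings -> checking): savings: 350 - 100 = 250, checking: 50 + 100 = 150. Balances: savings=250, checking=150, brokerage=300
Event 6 (transfer 50 savings -> brokerage): savings: 250 - 50 = 200, brokerage: 300 + 50 = 350. Balances: savings=200, checking=150, brokerage=350
Event 7 (transfer 200 savings -> checking): savings: 200 - 200 = 0, checking: 150 + 200 = 350. Balances: savings=0, checking=350, brokerage=350

Final balance of brokerage: 350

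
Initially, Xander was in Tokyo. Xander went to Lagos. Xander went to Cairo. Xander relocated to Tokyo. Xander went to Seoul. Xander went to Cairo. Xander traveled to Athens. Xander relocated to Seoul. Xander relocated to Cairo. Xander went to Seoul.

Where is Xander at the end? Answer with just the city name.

Answer: Seoul

Derivation:
Tracking Xander's location:
Start: Xander is in Tokyo.
After move 1: Tokyo -> Lagos. Xander is in Lagos.
After move 2: Lagos -> Cairo. Xander is in Cairo.
After move 3: Cairo -> Tokyo. Xander is in Tokyo.
After move 4: Tokyo -> Seoul. Xander is in Seoul.
After move 5: Seoul -> Cairo. Xander is in Cairo.
After move 6: Cairo -> Athens. Xander is in Athens.
After move 7: Athens -> Seoul. Xander is in Seoul.
After move 8: Seoul -> Cairo. Xander is in Cairo.
After move 9: Cairo -> Seoul. Xander is in Seoul.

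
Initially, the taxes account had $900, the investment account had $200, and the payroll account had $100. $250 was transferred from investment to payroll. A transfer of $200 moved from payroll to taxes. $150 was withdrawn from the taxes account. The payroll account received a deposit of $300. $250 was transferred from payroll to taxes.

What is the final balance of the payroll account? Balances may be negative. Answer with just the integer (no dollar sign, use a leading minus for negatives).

Answer: 200

Derivation:
Tracking account balances step by step:
Start: taxes=900, investment=200, payroll=100
Event 1 (transfer 250 investment -> payroll): investment: 200 - 250 = -50, payroll: 100 + 250 = 350. Balances: taxes=900, investment=-50, payroll=350
Event 2 (transfer 200 payroll -> taxes): payroll: 350 - 200 = 150, taxes: 900 + 200 = 1100. Balances: taxes=1100, investment=-50, payroll=150
Event 3 (withdraw 150 from taxes): taxes: 1100 - 150 = 950. Balances: taxes=950, investment=-50, payroll=150
Event 4 (deposit 300 to payroll): payroll: 150 + 300 = 450. Balances: taxes=950, investment=-50, payroll=450
Event 5 (transfer 250 payroll -> taxes): payroll: 450 - 250 = 200, taxes: 950 + 250 = 1200. Balances: taxes=1200, investment=-50, payroll=200

Final balance of payroll: 200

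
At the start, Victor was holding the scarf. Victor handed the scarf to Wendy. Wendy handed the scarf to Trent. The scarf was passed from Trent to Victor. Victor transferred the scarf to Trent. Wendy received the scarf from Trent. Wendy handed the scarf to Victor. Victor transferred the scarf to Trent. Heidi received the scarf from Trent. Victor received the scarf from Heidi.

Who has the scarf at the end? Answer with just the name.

Answer: Victor

Derivation:
Tracking the scarf through each event:
Start: Victor has the scarf.
After event 1: Wendy has the scarf.
After event 2: Trent has the scarf.
After event 3: Victor has the scarf.
After event 4: Trent has the scarf.
After event 5: Wendy has the scarf.
After event 6: Victor has the scarf.
After event 7: Trent has the scarf.
After event 8: Heidi has the scarf.
After event 9: Victor has the scarf.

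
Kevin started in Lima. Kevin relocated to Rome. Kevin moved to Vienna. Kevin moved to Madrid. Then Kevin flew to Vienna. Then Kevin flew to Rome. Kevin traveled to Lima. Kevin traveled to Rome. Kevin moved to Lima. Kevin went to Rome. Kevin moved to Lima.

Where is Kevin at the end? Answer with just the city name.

Answer: Lima

Derivation:
Tracking Kevin's location:
Start: Kevin is in Lima.
After move 1: Lima -> Rome. Kevin is in Rome.
After move 2: Rome -> Vienna. Kevin is in Vienna.
After move 3: Vienna -> Madrid. Kevin is in Madrid.
After move 4: Madrid -> Vienna. Kevin is in Vienna.
After move 5: Vienna -> Rome. Kevin is in Rome.
After move 6: Rome -> Lima. Kevin is in Lima.
After move 7: Lima -> Rome. Kevin is in Rome.
After move 8: Rome -> Lima. Kevin is in Lima.
After move 9: Lima -> Rome. Kevin is in Rome.
After move 10: Rome -> Lima. Kevin is in Lima.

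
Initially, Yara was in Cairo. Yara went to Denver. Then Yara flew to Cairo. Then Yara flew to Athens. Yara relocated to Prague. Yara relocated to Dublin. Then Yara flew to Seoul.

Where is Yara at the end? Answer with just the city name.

Tracking Yara's location:
Start: Yara is in Cairo.
After move 1: Cairo -> Denver. Yara is in Denver.
After move 2: Denver -> Cairo. Yara is in Cairo.
After move 3: Cairo -> Athens. Yara is in Athens.
After move 4: Athens -> Prague. Yara is in Prague.
After move 5: Prague -> Dublin. Yara is in Dublin.
After move 6: Dublin -> Seoul. Yara is in Seoul.

Answer: Seoul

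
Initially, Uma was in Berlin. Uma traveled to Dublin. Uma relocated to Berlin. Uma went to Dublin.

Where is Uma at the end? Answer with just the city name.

Tracking Uma's location:
Start: Uma is in Berlin.
After move 1: Berlin -> Dublin. Uma is in Dublin.
After move 2: Dublin -> Berlin. Uma is in Berlin.
After move 3: Berlin -> Dublin. Uma is in Dublin.

Answer: Dublin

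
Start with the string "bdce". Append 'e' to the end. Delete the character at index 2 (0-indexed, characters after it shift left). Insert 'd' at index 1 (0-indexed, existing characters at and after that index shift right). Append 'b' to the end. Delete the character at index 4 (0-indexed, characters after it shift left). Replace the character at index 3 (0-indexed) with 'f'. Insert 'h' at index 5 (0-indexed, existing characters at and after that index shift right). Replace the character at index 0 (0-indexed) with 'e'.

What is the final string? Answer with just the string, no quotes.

Applying each edit step by step:
Start: "bdce"
Op 1 (append 'e'): "bdce" -> "bdcee"
Op 2 (delete idx 2 = 'c'): "bdcee" -> "bdee"
Op 3 (insert 'd' at idx 1): "bdee" -> "bddee"
Op 4 (append 'b'): "bddee" -> "bddeeb"
Op 5 (delete idx 4 = 'e'): "bddeeb" -> "bddeb"
Op 6 (replace idx 3: 'e' -> 'f'): "bddeb" -> "bddfb"
Op 7 (insert 'h' at idx 5): "bddfb" -> "bddfbh"
Op 8 (replace idx 0: 'b' -> 'e'): "bddfbh" -> "eddfbh"

Answer: eddfbh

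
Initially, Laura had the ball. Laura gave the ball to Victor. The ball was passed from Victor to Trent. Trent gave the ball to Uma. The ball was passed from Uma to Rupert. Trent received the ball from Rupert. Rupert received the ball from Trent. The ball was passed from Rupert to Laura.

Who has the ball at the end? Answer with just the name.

Tracking the ball through each event:
Start: Laura has the ball.
After event 1: Victor has the ball.
After event 2: Trent has the ball.
After event 3: Uma has the ball.
After event 4: Rupert has the ball.
After event 5: Trent has the ball.
After event 6: Rupert has the ball.
After event 7: Laura has the ball.

Answer: Laura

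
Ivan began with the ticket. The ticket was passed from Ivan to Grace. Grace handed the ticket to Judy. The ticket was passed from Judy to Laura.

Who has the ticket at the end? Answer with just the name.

Tracking the ticket through each event:
Start: Ivan has the ticket.
After event 1: Grace has the ticket.
After event 2: Judy has the ticket.
After event 3: Laura has the ticket.

Answer: Laura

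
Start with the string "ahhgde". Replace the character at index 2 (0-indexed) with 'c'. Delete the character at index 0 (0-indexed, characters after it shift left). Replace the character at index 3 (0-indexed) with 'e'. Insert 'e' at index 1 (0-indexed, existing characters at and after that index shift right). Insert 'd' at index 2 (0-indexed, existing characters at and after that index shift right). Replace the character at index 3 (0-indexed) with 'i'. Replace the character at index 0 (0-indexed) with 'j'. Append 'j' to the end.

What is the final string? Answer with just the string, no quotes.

Answer: jedigeej

Derivation:
Applying each edit step by step:
Start: "ahhgde"
Op 1 (replace idx 2: 'h' -> 'c'): "ahhgde" -> "ahcgde"
Op 2 (delete idx 0 = 'a'): "ahcgde" -> "hcgde"
Op 3 (replace idx 3: 'd' -> 'e'): "hcgde" -> "hcgee"
Op 4 (insert 'e' at idx 1): "hcgee" -> "hecgee"
Op 5 (insert 'd' at idx 2): "hecgee" -> "hedcgee"
Op 6 (replace idx 3: 'c' -> 'i'): "hedcgee" -> "hedigee"
Op 7 (replace idx 0: 'h' -> 'j'): "hedigee" -> "jedigee"
Op 8 (append 'j'): "jedigee" -> "jedigeej"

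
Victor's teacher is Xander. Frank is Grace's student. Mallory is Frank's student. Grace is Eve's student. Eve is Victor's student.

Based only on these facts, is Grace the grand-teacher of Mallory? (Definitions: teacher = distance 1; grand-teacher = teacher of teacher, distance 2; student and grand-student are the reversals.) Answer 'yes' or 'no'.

Answer: yes

Derivation:
Reconstructing the teacher chain from the given facts:
  Xander -> Victor -> Eve -> Grace -> Frank -> Mallory
(each arrow means 'teacher of the next')
Positions in the chain (0 = top):
  position of Xander: 0
  position of Victor: 1
  position of Eve: 2
  position of Grace: 3
  position of Frank: 4
  position of Mallory: 5

Grace is at position 3, Mallory is at position 5; signed distance (j - i) = 2.
'grand-teacher' requires j - i = 2. Actual distance is 2, so the relation HOLDS.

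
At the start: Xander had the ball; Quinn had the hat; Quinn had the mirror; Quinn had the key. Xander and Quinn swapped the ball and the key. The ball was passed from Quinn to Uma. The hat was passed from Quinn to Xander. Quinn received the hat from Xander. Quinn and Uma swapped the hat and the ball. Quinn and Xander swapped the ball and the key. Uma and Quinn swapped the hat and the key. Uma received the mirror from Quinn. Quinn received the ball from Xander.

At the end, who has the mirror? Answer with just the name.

Answer: Uma

Derivation:
Tracking all object holders:
Start: ball:Xander, hat:Quinn, mirror:Quinn, key:Quinn
Event 1 (swap ball<->key: now ball:Quinn, key:Xander). State: ball:Quinn, hat:Quinn, mirror:Quinn, key:Xander
Event 2 (give ball: Quinn -> Uma). State: ball:Uma, hat:Quinn, mirror:Quinn, key:Xander
Event 3 (give hat: Quinn -> Xander). State: ball:Uma, hat:Xander, mirror:Quinn, key:Xander
Event 4 (give hat: Xander -> Quinn). State: ball:Uma, hat:Quinn, mirror:Quinn, key:Xander
Event 5 (swap hat<->ball: now hat:Uma, ball:Quinn). State: ball:Quinn, hat:Uma, mirror:Quinn, key:Xander
Event 6 (swap ball<->key: now ball:Xander, key:Quinn). State: ball:Xander, hat:Uma, mirror:Quinn, key:Quinn
Event 7 (swap hat<->key: now hat:Quinn, key:Uma). State: ball:Xander, hat:Quinn, mirror:Quinn, key:Uma
Event 8 (give mirror: Quinn -> Uma). State: ball:Xander, hat:Quinn, mirror:Uma, key:Uma
Event 9 (give ball: Xander -> Quinn). State: ball:Quinn, hat:Quinn, mirror:Uma, key:Uma

Final state: ball:Quinn, hat:Quinn, mirror:Uma, key:Uma
The mirror is held by Uma.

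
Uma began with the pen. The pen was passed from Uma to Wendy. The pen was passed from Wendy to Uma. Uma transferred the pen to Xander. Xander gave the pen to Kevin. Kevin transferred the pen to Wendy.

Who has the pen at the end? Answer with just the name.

Answer: Wendy

Derivation:
Tracking the pen through each event:
Start: Uma has the pen.
After event 1: Wendy has the pen.
After event 2: Uma has the pen.
After event 3: Xander has the pen.
After event 4: Kevin has the pen.
After event 5: Wendy has the pen.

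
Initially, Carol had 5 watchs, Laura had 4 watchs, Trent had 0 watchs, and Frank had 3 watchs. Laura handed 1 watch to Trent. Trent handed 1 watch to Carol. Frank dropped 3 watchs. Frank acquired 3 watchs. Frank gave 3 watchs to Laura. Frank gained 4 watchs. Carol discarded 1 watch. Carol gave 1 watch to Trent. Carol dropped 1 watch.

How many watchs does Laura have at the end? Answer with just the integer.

Answer: 6

Derivation:
Tracking counts step by step:
Start: Carol=5, Laura=4, Trent=0, Frank=3
Event 1 (Laura -> Trent, 1): Laura: 4 -> 3, Trent: 0 -> 1. State: Carol=5, Laura=3, Trent=1, Frank=3
Event 2 (Trent -> Carol, 1): Trent: 1 -> 0, Carol: 5 -> 6. State: Carol=6, Laura=3, Trent=0, Frank=3
Event 3 (Frank -3): Frank: 3 -> 0. State: Carol=6, Laura=3, Trent=0, Frank=0
Event 4 (Frank +3): Frank: 0 -> 3. State: Carol=6, Laura=3, Trent=0, Frank=3
Event 5 (Frank -> Laura, 3): Frank: 3 -> 0, Laura: 3 -> 6. State: Carol=6, Laura=6, Trent=0, Frank=0
Event 6 (Frank +4): Frank: 0 -> 4. State: Carol=6, Laura=6, Trent=0, Frank=4
Event 7 (Carol -1): Carol: 6 -> 5. State: Carol=5, Laura=6, Trent=0, Frank=4
Event 8 (Carol -> Trent, 1): Carol: 5 -> 4, Trent: 0 -> 1. State: Carol=4, Laura=6, Trent=1, Frank=4
Event 9 (Carol -1): Carol: 4 -> 3. State: Carol=3, Laura=6, Trent=1, Frank=4

Laura's final count: 6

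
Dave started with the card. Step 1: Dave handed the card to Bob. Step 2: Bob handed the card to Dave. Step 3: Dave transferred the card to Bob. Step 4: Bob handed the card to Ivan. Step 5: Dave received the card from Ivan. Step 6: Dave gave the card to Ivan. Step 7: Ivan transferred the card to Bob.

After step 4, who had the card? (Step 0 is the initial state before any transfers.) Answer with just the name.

Answer: Ivan

Derivation:
Tracking the card holder through step 4:
After step 0 (start): Dave
After step 1: Bob
After step 2: Dave
After step 3: Bob
After step 4: Ivan

At step 4, the holder is Ivan.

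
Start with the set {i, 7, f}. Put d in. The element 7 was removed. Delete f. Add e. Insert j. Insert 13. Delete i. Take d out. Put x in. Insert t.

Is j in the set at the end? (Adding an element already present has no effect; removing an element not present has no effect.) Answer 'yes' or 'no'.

Tracking the set through each operation:
Start: {7, f, i}
Event 1 (add d): added. Set: {7, d, f, i}
Event 2 (remove 7): removed. Set: {d, f, i}
Event 3 (remove f): removed. Set: {d, i}
Event 4 (add e): added. Set: {d, e, i}
Event 5 (add j): added. Set: {d, e, i, j}
Event 6 (add 13): added. Set: {13, d, e, i, j}
Event 7 (remove i): removed. Set: {13, d, e, j}
Event 8 (remove d): removed. Set: {13, e, j}
Event 9 (add x): added. Set: {13, e, j, x}
Event 10 (add t): added. Set: {13, e, j, t, x}

Final set: {13, e, j, t, x} (size 5)
j is in the final set.

Answer: yes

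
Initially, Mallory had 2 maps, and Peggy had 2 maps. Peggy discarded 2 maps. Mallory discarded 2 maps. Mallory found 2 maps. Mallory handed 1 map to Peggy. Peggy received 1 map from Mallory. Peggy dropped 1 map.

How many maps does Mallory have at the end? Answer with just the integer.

Answer: 0

Derivation:
Tracking counts step by step:
Start: Mallory=2, Peggy=2
Event 1 (Peggy -2): Peggy: 2 -> 0. State: Mallory=2, Peggy=0
Event 2 (Mallory -2): Mallory: 2 -> 0. State: Mallory=0, Peggy=0
Event 3 (Mallory +2): Mallory: 0 -> 2. State: Mallory=2, Peggy=0
Event 4 (Mallory -> Peggy, 1): Mallory: 2 -> 1, Peggy: 0 -> 1. State: Mallory=1, Peggy=1
Event 5 (Mallory -> Peggy, 1): Mallory: 1 -> 0, Peggy: 1 -> 2. State: Mallory=0, Peggy=2
Event 6 (Peggy -1): Peggy: 2 -> 1. State: Mallory=0, Peggy=1

Mallory's final count: 0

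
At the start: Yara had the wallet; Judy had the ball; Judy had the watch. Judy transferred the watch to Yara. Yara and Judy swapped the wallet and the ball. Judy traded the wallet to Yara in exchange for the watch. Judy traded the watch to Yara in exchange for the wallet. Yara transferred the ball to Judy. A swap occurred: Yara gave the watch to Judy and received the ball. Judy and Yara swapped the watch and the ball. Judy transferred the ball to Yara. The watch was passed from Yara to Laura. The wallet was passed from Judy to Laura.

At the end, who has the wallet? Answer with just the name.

Answer: Laura

Derivation:
Tracking all object holders:
Start: wallet:Yara, ball:Judy, watch:Judy
Event 1 (give watch: Judy -> Yara). State: wallet:Yara, ball:Judy, watch:Yara
Event 2 (swap wallet<->ball: now wallet:Judy, ball:Yara). State: wallet:Judy, ball:Yara, watch:Yara
Event 3 (swap wallet<->watch: now wallet:Yara, watch:Judy). State: wallet:Yara, ball:Yara, watch:Judy
Event 4 (swap watch<->wallet: now watch:Yara, wallet:Judy). State: wallet:Judy, ball:Yara, watch:Yara
Event 5 (give ball: Yara -> Judy). State: wallet:Judy, ball:Judy, watch:Yara
Event 6 (swap watch<->ball: now watch:Judy, ball:Yara). State: wallet:Judy, ball:Yara, watch:Judy
Event 7 (swap watch<->ball: now watch:Yara, ball:Judy). State: wallet:Judy, ball:Judy, watch:Yara
Event 8 (give ball: Judy -> Yara). State: wallet:Judy, ball:Yara, watch:Yara
Event 9 (give watch: Yara -> Laura). State: wallet:Judy, ball:Yara, watch:Laura
Event 10 (give wallet: Judy -> Laura). State: wallet:Laura, ball:Yara, watch:Laura

Final state: wallet:Laura, ball:Yara, watch:Laura
The wallet is held by Laura.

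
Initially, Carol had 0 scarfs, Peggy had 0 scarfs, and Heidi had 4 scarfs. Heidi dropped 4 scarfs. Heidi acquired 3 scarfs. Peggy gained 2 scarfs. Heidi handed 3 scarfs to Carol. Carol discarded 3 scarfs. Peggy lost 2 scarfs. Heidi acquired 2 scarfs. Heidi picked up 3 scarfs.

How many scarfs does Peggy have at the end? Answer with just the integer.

Tracking counts step by step:
Start: Carol=0, Peggy=0, Heidi=4
Event 1 (Heidi -4): Heidi: 4 -> 0. State: Carol=0, Peggy=0, Heidi=0
Event 2 (Heidi +3): Heidi: 0 -> 3. State: Carol=0, Peggy=0, Heidi=3
Event 3 (Peggy +2): Peggy: 0 -> 2. State: Carol=0, Peggy=2, Heidi=3
Event 4 (Heidi -> Carol, 3): Heidi: 3 -> 0, Carol: 0 -> 3. State: Carol=3, Peggy=2, Heidi=0
Event 5 (Carol -3): Carol: 3 -> 0. State: Carol=0, Peggy=2, Heidi=0
Event 6 (Peggy -2): Peggy: 2 -> 0. State: Carol=0, Peggy=0, Heidi=0
Event 7 (Heidi +2): Heidi: 0 -> 2. State: Carol=0, Peggy=0, Heidi=2
Event 8 (Heidi +3): Heidi: 2 -> 5. State: Carol=0, Peggy=0, Heidi=5

Peggy's final count: 0

Answer: 0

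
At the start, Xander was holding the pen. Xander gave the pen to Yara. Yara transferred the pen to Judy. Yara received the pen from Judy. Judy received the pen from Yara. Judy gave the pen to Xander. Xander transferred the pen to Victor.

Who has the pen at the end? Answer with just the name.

Tracking the pen through each event:
Start: Xander has the pen.
After event 1: Yara has the pen.
After event 2: Judy has the pen.
After event 3: Yara has the pen.
After event 4: Judy has the pen.
After event 5: Xander has the pen.
After event 6: Victor has the pen.

Answer: Victor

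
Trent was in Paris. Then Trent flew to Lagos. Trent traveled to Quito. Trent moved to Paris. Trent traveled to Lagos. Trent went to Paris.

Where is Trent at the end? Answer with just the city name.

Answer: Paris

Derivation:
Tracking Trent's location:
Start: Trent is in Paris.
After move 1: Paris -> Lagos. Trent is in Lagos.
After move 2: Lagos -> Quito. Trent is in Quito.
After move 3: Quito -> Paris. Trent is in Paris.
After move 4: Paris -> Lagos. Trent is in Lagos.
After move 5: Lagos -> Paris. Trent is in Paris.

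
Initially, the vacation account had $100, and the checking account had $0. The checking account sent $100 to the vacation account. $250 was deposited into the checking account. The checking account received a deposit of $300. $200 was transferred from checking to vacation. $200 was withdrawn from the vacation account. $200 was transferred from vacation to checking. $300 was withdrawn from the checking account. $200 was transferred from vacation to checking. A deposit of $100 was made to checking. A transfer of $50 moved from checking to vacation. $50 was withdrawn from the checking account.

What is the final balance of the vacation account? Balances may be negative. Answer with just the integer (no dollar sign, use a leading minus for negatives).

Answer: -150

Derivation:
Tracking account balances step by step:
Start: vacation=100, checking=0
Event 1 (transfer 100 checking -> vacation): checking: 0 - 100 = -100, vacation: 100 + 100 = 200. Balances: vacation=200, checking=-100
Event 2 (deposit 250 to checking): checking: -100 + 250 = 150. Balances: vacation=200, checking=150
Event 3 (deposit 300 to checking): checking: 150 + 300 = 450. Balances: vacation=200, checking=450
Event 4 (transfer 200 checking -> vacation): checking: 450 - 200 = 250, vacation: 200 + 200 = 400. Balances: vacation=400, checking=250
Event 5 (withdraw 200 from vacation): vacation: 400 - 200 = 200. Balances: vacation=200, checking=250
Event 6 (transfer 200 vacation -> checking): vacation: 200 - 200 = 0, checking: 250 + 200 = 450. Balances: vacation=0, checking=450
Event 7 (withdraw 300 from checking): checking: 450 - 300 = 150. Balances: vacation=0, checking=150
Event 8 (transfer 200 vacation -> checking): vacation: 0 - 200 = -200, checking: 150 + 200 = 350. Balances: vacation=-200, checking=350
Event 9 (deposit 100 to checking): checking: 350 + 100 = 450. Balances: vacation=-200, checking=450
Event 10 (transfer 50 checking -> vacation): checking: 450 - 50 = 400, vacation: -200 + 50 = -150. Balances: vacation=-150, checking=400
Event 11 (withdraw 50 from checking): checking: 400 - 50 = 350. Balances: vacation=-150, checking=350

Final balance of vacation: -150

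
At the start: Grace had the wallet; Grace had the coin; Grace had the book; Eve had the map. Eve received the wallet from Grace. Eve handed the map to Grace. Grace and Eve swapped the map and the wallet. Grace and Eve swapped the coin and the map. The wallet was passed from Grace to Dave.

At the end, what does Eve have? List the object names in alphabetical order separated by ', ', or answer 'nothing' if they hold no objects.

Answer: coin

Derivation:
Tracking all object holders:
Start: wallet:Grace, coin:Grace, book:Grace, map:Eve
Event 1 (give wallet: Grace -> Eve). State: wallet:Eve, coin:Grace, book:Grace, map:Eve
Event 2 (give map: Eve -> Grace). State: wallet:Eve, coin:Grace, book:Grace, map:Grace
Event 3 (swap map<->wallet: now map:Eve, wallet:Grace). State: wallet:Grace, coin:Grace, book:Grace, map:Eve
Event 4 (swap coin<->map: now coin:Eve, map:Grace). State: wallet:Grace, coin:Eve, book:Grace, map:Grace
Event 5 (give wallet: Grace -> Dave). State: wallet:Dave, coin:Eve, book:Grace, map:Grace

Final state: wallet:Dave, coin:Eve, book:Grace, map:Grace
Eve holds: coin.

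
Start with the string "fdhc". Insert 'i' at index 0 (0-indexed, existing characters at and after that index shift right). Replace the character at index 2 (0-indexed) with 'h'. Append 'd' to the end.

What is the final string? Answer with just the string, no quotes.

Answer: ifhhcd

Derivation:
Applying each edit step by step:
Start: "fdhc"
Op 1 (insert 'i' at idx 0): "fdhc" -> "ifdhc"
Op 2 (replace idx 2: 'd' -> 'h'): "ifdhc" -> "ifhhc"
Op 3 (append 'd'): "ifhhc" -> "ifhhcd"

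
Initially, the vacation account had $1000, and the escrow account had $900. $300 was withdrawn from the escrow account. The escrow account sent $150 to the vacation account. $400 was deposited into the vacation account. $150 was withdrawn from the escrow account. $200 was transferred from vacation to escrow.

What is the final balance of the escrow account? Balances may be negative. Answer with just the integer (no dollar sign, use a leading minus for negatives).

Answer: 500

Derivation:
Tracking account balances step by step:
Start: vacation=1000, escrow=900
Event 1 (withdraw 300 from escrow): escrow: 900 - 300 = 600. Balances: vacation=1000, escrow=600
Event 2 (transfer 150 escrow -> vacation): escrow: 600 - 150 = 450, vacation: 1000 + 150 = 1150. Balances: vacation=1150, escrow=450
Event 3 (deposit 400 to vacation): vacation: 1150 + 400 = 1550. Balances: vacation=1550, escrow=450
Event 4 (withdraw 150 from escrow): escrow: 450 - 150 = 300. Balances: vacation=1550, escrow=300
Event 5 (transfer 200 vacation -> escrow): vacation: 1550 - 200 = 1350, escrow: 300 + 200 = 500. Balances: vacation=1350, escrow=500

Final balance of escrow: 500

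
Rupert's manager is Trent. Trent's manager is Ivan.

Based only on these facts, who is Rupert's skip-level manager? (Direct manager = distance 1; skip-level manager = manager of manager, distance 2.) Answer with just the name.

Answer: Ivan

Derivation:
Reconstructing the manager chain from the given facts:
  Ivan -> Trent -> Rupert
(each arrow means 'manager of the next')
Positions in the chain (0 = top):
  position of Ivan: 0
  position of Trent: 1
  position of Rupert: 2

Rupert is at position 2; the skip-level manager is 2 steps up the chain, i.e. position 0: Ivan.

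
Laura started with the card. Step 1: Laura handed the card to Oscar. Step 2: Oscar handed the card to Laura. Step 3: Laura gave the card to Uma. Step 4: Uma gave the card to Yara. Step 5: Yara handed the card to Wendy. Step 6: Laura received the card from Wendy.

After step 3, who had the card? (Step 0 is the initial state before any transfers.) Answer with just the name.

Answer: Uma

Derivation:
Tracking the card holder through step 3:
After step 0 (start): Laura
After step 1: Oscar
After step 2: Laura
After step 3: Uma

At step 3, the holder is Uma.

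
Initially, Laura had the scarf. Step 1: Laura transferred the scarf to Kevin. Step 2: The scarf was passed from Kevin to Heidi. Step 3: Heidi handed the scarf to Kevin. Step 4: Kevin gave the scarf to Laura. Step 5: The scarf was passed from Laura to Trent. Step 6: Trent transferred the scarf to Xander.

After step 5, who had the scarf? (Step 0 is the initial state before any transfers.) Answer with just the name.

Tracking the scarf holder through step 5:
After step 0 (start): Laura
After step 1: Kevin
After step 2: Heidi
After step 3: Kevin
After step 4: Laura
After step 5: Trent

At step 5, the holder is Trent.

Answer: Trent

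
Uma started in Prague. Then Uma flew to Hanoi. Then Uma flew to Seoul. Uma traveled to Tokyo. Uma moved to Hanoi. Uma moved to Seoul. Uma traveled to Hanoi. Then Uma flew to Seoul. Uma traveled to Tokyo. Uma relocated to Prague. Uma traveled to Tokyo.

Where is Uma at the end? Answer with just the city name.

Tracking Uma's location:
Start: Uma is in Prague.
After move 1: Prague -> Hanoi. Uma is in Hanoi.
After move 2: Hanoi -> Seoul. Uma is in Seoul.
After move 3: Seoul -> Tokyo. Uma is in Tokyo.
After move 4: Tokyo -> Hanoi. Uma is in Hanoi.
After move 5: Hanoi -> Seoul. Uma is in Seoul.
After move 6: Seoul -> Hanoi. Uma is in Hanoi.
After move 7: Hanoi -> Seoul. Uma is in Seoul.
After move 8: Seoul -> Tokyo. Uma is in Tokyo.
After move 9: Tokyo -> Prague. Uma is in Prague.
After move 10: Prague -> Tokyo. Uma is in Tokyo.

Answer: Tokyo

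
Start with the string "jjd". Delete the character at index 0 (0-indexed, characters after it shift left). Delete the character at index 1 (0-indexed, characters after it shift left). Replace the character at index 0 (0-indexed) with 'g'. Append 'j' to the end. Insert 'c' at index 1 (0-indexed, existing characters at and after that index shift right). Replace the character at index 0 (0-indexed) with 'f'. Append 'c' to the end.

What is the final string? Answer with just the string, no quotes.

Answer: fcjc

Derivation:
Applying each edit step by step:
Start: "jjd"
Op 1 (delete idx 0 = 'j'): "jjd" -> "jd"
Op 2 (delete idx 1 = 'd'): "jd" -> "j"
Op 3 (replace idx 0: 'j' -> 'g'): "j" -> "g"
Op 4 (append 'j'): "g" -> "gj"
Op 5 (insert 'c' at idx 1): "gj" -> "gcj"
Op 6 (replace idx 0: 'g' -> 'f'): "gcj" -> "fcj"
Op 7 (append 'c'): "fcj" -> "fcjc"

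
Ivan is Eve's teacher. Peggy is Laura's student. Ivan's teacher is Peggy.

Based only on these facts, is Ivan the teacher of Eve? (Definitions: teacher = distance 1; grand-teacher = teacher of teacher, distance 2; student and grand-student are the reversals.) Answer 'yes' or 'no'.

Answer: yes

Derivation:
Reconstructing the teacher chain from the given facts:
  Laura -> Peggy -> Ivan -> Eve
(each arrow means 'teacher of the next')
Positions in the chain (0 = top):
  position of Laura: 0
  position of Peggy: 1
  position of Ivan: 2
  position of Eve: 3

Ivan is at position 2, Eve is at position 3; signed distance (j - i) = 1.
'teacher' requires j - i = 1. Actual distance is 1, so the relation HOLDS.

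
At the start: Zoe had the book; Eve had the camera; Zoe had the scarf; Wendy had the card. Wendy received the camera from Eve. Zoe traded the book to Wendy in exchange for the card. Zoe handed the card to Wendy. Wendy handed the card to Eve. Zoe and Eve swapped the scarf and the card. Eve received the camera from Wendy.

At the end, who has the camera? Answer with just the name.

Answer: Eve

Derivation:
Tracking all object holders:
Start: book:Zoe, camera:Eve, scarf:Zoe, card:Wendy
Event 1 (give camera: Eve -> Wendy). State: book:Zoe, camera:Wendy, scarf:Zoe, card:Wendy
Event 2 (swap book<->card: now book:Wendy, card:Zoe). State: book:Wendy, camera:Wendy, scarf:Zoe, card:Zoe
Event 3 (give card: Zoe -> Wendy). State: book:Wendy, camera:Wendy, scarf:Zoe, card:Wendy
Event 4 (give card: Wendy -> Eve). State: book:Wendy, camera:Wendy, scarf:Zoe, card:Eve
Event 5 (swap scarf<->card: now scarf:Eve, card:Zoe). State: book:Wendy, camera:Wendy, scarf:Eve, card:Zoe
Event 6 (give camera: Wendy -> Eve). State: book:Wendy, camera:Eve, scarf:Eve, card:Zoe

Final state: book:Wendy, camera:Eve, scarf:Eve, card:Zoe
The camera is held by Eve.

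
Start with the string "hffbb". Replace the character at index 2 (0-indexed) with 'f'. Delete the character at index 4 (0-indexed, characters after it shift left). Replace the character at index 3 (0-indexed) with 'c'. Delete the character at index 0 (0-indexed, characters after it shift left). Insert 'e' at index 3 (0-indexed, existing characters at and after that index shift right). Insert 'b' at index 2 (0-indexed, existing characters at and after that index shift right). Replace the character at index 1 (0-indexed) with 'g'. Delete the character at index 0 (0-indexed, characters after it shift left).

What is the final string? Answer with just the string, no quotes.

Answer: gbce

Derivation:
Applying each edit step by step:
Start: "hffbb"
Op 1 (replace idx 2: 'f' -> 'f'): "hffbb" -> "hffbb"
Op 2 (delete idx 4 = 'b'): "hffbb" -> "hffb"
Op 3 (replace idx 3: 'b' -> 'c'): "hffb" -> "hffc"
Op 4 (delete idx 0 = 'h'): "hffc" -> "ffc"
Op 5 (insert 'e' at idx 3): "ffc" -> "ffce"
Op 6 (insert 'b' at idx 2): "ffce" -> "ffbce"
Op 7 (replace idx 1: 'f' -> 'g'): "ffbce" -> "fgbce"
Op 8 (delete idx 0 = 'f'): "fgbce" -> "gbce"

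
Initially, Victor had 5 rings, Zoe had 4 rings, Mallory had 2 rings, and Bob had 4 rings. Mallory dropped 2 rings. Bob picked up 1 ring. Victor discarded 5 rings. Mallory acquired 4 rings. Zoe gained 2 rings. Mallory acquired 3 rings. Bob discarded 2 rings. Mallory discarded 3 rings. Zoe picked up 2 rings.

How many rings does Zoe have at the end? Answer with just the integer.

Tracking counts step by step:
Start: Victor=5, Zoe=4, Mallory=2, Bob=4
Event 1 (Mallory -2): Mallory: 2 -> 0. State: Victor=5, Zoe=4, Mallory=0, Bob=4
Event 2 (Bob +1): Bob: 4 -> 5. State: Victor=5, Zoe=4, Mallory=0, Bob=5
Event 3 (Victor -5): Victor: 5 -> 0. State: Victor=0, Zoe=4, Mallory=0, Bob=5
Event 4 (Mallory +4): Mallory: 0 -> 4. State: Victor=0, Zoe=4, Mallory=4, Bob=5
Event 5 (Zoe +2): Zoe: 4 -> 6. State: Victor=0, Zoe=6, Mallory=4, Bob=5
Event 6 (Mallory +3): Mallory: 4 -> 7. State: Victor=0, Zoe=6, Mallory=7, Bob=5
Event 7 (Bob -2): Bob: 5 -> 3. State: Victor=0, Zoe=6, Mallory=7, Bob=3
Event 8 (Mallory -3): Mallory: 7 -> 4. State: Victor=0, Zoe=6, Mallory=4, Bob=3
Event 9 (Zoe +2): Zoe: 6 -> 8. State: Victor=0, Zoe=8, Mallory=4, Bob=3

Zoe's final count: 8

Answer: 8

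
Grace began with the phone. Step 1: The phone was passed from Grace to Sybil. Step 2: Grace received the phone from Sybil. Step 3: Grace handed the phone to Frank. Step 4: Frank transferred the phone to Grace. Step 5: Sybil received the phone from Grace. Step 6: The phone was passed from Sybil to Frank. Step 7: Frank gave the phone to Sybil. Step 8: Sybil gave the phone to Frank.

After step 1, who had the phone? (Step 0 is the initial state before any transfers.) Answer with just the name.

Answer: Sybil

Derivation:
Tracking the phone holder through step 1:
After step 0 (start): Grace
After step 1: Sybil

At step 1, the holder is Sybil.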